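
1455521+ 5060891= 6516412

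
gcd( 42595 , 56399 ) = 7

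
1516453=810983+705470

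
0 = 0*246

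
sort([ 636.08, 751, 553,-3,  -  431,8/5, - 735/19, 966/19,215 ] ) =[-431, - 735/19, -3, 8/5, 966/19, 215, 553, 636.08,751 ]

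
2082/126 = 16 + 11/21= 16.52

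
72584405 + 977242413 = 1049826818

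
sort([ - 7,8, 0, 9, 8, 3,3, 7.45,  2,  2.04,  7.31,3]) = [ - 7, 0,2,2.04 , 3 , 3, 3,7.31, 7.45, 8, 8,9 ]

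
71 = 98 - 27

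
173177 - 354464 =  - 181287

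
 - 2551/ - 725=2551/725 =3.52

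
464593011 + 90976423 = 555569434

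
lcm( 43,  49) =2107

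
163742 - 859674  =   - 695932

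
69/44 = 1 + 25/44 = 1.57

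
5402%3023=2379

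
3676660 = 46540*79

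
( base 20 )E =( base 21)e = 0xE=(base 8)16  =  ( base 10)14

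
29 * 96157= 2788553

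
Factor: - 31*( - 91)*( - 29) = -7^1 *13^1  *29^1*31^1 = -81809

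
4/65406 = 2/32703 = 0.00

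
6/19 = 6/19 = 0.32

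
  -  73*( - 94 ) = 6862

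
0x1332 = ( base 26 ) 770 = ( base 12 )2A16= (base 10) 4914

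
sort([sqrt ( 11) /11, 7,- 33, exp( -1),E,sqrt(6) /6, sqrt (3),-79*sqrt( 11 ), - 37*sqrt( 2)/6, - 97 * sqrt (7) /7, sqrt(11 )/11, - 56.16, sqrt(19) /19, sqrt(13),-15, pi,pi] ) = [ - 79*sqrt( 11), - 56.16, - 97*sqrt( 7)/7,  -  33,  -  15, - 37*sqrt(2)/6, sqrt(19)/19,sqrt( 11) /11,  sqrt(11 )/11, exp(- 1),sqrt( 6)/6, sqrt(3), E, pi, pi, sqrt(13), 7 ]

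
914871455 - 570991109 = 343880346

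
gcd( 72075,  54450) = 75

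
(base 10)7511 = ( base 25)C0B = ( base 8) 16527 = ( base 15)235B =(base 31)7P9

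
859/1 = 859 = 859.00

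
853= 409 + 444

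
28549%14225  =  99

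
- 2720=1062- 3782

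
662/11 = 60  +  2/11 = 60.18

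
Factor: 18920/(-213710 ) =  - 44/497 = - 2^2 * 7^( - 1 )* 11^1 * 71^( - 1 ) 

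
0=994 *0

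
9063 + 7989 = 17052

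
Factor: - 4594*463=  - 2127022 = - 2^1*463^1*2297^1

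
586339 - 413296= 173043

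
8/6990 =4/3495 = 0.00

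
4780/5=956 = 956.00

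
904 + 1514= 2418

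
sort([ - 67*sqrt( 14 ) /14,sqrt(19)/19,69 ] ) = [ - 67 * sqrt(14)/14,sqrt( 19)/19 , 69 ] 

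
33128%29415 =3713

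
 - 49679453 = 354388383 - 404067836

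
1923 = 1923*1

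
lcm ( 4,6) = 12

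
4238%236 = 226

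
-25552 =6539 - 32091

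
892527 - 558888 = 333639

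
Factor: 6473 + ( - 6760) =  - 287 =- 7^1 * 41^1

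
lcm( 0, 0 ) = 0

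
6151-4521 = 1630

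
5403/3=1801 = 1801.00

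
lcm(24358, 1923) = 73074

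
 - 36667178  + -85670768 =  - 122337946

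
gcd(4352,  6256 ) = 272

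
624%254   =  116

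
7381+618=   7999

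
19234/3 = 19234/3=6411.33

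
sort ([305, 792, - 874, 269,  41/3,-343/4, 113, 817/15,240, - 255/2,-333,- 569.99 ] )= [ - 874,- 569.99, - 333, - 255/2 , - 343/4,41/3,817/15, 113,240, 269,305,792] 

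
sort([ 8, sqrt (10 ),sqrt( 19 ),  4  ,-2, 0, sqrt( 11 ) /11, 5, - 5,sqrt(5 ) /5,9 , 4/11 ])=[  -  5,-2,0,sqrt( 11 ) /11, 4/11, sqrt( 5)/5,sqrt(10), 4, sqrt( 19), 5,8, 9]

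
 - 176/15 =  - 176/15 = -11.73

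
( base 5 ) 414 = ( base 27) 41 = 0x6D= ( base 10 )109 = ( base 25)49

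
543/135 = 181/45 = 4.02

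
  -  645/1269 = - 1 + 208/423 = - 0.51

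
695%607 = 88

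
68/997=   68/997 = 0.07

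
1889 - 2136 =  - 247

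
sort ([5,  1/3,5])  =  [ 1/3, 5, 5] 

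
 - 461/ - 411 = 1 + 50/411 = 1.12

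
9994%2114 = 1538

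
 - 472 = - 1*472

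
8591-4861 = 3730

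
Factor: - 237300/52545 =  - 140/31 = - 2^2*5^1*7^1*31^ ( - 1 ) 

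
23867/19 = 23867/19 = 1256.16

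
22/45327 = 22/45327= 0.00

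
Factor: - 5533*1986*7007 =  - 2^1*3^1*7^2* 11^2 * 13^1 * 331^1 *503^1=- 76996685766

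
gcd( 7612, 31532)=4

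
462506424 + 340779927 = 803286351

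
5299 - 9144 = -3845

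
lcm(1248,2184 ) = 8736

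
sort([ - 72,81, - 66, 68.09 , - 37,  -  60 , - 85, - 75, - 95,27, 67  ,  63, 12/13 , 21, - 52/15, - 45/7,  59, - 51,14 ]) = [ - 95, - 85, - 75,- 72, - 66 ,  -  60, - 51, - 37,-45/7, - 52/15,12/13, 14,21, 27, 59, 63 , 67, 68.09,81] 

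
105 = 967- 862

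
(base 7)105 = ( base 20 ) 2E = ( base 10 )54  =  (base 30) 1o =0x36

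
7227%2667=1893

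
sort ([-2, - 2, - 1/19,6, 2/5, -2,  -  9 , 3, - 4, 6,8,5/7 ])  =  [ - 9,-4, - 2, - 2,- 2 , - 1/19,2/5,  5/7,3, 6,6,8] 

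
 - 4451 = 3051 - 7502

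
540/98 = 270/49 = 5.51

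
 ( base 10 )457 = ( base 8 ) 711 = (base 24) j1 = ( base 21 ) 10g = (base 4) 13021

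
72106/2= 36053 = 36053.00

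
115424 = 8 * 14428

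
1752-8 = 1744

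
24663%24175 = 488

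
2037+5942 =7979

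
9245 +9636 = 18881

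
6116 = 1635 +4481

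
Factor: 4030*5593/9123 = 22539790/9123=2^1*3^( - 1)*5^1 * 7^1*13^1 * 17^1*31^1*47^1 *3041^( - 1) 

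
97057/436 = 222 + 265/436 =222.61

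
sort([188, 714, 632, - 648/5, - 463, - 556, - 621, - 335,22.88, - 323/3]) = [ - 621, - 556,-463, - 335,-648/5,-323/3, 22.88, 188, 632, 714]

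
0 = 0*650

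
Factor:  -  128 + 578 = 450 = 2^1 * 3^2*5^2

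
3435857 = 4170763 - 734906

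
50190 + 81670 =131860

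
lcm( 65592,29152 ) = 262368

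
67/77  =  67/77  =  0.87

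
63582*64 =4069248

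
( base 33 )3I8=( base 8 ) 7435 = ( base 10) 3869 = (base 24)6h5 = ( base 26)5il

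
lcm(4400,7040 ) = 35200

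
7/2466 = 7/2466 = 0.00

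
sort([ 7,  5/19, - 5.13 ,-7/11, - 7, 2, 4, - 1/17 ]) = [  -  7,-5.13, - 7/11, - 1/17, 5/19,2 , 4, 7 ] 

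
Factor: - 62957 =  - 157^1*401^1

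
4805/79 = 60+65/79= 60.82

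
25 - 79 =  - 54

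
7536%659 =287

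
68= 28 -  - 40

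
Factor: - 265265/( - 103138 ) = 715/278= 2^ (-1)*5^1*11^1*13^1*139^( - 1 )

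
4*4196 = 16784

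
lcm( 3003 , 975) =75075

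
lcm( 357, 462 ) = 7854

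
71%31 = 9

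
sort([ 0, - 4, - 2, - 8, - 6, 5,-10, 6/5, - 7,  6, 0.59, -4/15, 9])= [ - 10, - 8, - 7, - 6, - 4,-2,- 4/15,0, 0.59, 6/5,5,6,  9 ]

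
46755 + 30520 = 77275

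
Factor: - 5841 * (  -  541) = 3^2*11^1*59^1*541^1 = 3159981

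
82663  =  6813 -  - 75850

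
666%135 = 126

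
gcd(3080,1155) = 385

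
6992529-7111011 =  - 118482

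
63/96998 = 63/96998 = 0.00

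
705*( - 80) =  - 56400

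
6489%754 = 457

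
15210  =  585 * 26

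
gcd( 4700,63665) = 5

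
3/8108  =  3/8108=0.00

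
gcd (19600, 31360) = 3920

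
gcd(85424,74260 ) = 4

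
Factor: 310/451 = 2^1*5^1*11^( - 1) * 31^1*41^( - 1 )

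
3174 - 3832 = -658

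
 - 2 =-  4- - 2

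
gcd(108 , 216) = 108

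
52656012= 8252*6381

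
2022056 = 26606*76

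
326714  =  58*5633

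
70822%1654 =1354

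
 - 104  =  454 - 558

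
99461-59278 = 40183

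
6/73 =6/73 = 0.08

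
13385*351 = 4698135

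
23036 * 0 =0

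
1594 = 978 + 616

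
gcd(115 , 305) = 5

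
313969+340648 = 654617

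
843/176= 843/176 = 4.79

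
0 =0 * 430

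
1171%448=275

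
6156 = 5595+561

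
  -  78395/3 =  - 26132 + 1/3 = - 26131.67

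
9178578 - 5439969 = 3738609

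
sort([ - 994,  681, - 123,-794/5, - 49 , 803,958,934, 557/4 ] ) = [ - 994, - 794/5, - 123, - 49, 557/4,681, 803 , 934, 958 ]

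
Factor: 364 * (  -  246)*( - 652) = 58382688  =  2^5*3^1*7^1*13^1 *41^1*163^1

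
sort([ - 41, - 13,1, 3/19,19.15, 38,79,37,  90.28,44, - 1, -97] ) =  [-97, - 41,-13, - 1,3/19, 1,19.15, 37, 38,44,79,90.28] 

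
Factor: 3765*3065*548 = 2^2*3^1*5^2*137^1*251^1  *  613^1   =  6323769300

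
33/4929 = 11/1643 =0.01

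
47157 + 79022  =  126179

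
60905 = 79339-18434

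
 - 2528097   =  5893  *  (-429 ) 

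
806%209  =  179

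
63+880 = 943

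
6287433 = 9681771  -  3394338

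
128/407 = 128/407 = 0.31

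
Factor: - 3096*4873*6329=  -  2^3*3^2*11^1 * 43^1*443^1*6329^1= -  95484407832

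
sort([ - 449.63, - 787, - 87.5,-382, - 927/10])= [ - 787,-449.63, - 382,-927/10, - 87.5]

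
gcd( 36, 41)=1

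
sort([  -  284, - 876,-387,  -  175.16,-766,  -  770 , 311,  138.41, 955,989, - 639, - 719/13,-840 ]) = [ - 876, - 840, - 770,-766, - 639, - 387,  -  284,-175.16, - 719/13, 138.41,311,  955,989] 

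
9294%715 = 714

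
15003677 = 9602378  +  5401299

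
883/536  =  883/536 = 1.65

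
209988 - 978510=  -768522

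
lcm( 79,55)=4345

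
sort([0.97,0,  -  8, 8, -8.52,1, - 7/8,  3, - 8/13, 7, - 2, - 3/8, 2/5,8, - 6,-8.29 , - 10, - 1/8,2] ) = [-10, - 8.52,-8.29, - 8, - 6, - 2, - 7/8,- 8/13, - 3/8, - 1/8, 0 , 2/5,0.97, 1 , 2,3 , 7,8,  8 ]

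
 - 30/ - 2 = 15/1 = 15.00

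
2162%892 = 378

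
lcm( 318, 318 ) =318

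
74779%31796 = 11187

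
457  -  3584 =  - 3127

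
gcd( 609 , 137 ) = 1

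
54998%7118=5172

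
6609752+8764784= 15374536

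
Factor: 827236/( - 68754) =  - 413618/34377 = - 2^1*3^(-1)*7^(- 1 )* 73^1*1637^(-1 ) * 2833^1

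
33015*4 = 132060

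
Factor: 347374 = 2^1 * 173687^1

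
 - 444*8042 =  - 3570648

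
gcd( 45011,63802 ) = 437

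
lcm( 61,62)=3782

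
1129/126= 1129/126= 8.96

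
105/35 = 3 =3.00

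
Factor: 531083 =7^1*75869^1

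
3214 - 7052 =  - 3838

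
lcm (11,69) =759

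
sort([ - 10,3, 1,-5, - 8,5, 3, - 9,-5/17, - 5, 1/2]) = [ - 10,-9,-8 , - 5, - 5, - 5/17, 1/2, 1, 3  ,  3, 5]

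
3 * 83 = 249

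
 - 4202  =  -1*4202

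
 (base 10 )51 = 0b110011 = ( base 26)1P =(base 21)29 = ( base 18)2F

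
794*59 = 46846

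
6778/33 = 205 + 13/33=205.39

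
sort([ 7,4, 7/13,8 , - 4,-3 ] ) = [ - 4, - 3,7/13, 4,7,8 ]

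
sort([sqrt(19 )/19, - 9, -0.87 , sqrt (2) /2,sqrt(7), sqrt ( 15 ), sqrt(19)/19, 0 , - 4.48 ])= [  -  9,-4.48, -0.87 , 0,sqrt (19) /19, sqrt (19)/19,sqrt( 2 ) /2, sqrt( 7),  sqrt( 15 )]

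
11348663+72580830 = 83929493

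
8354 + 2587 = 10941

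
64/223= 64/223 = 0.29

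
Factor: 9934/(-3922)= -4967/1961 = -37^ ( - 1 )*53^( - 1 )*4967^1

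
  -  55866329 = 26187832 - 82054161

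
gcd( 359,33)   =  1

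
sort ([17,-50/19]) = [ - 50/19, 17] 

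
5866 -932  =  4934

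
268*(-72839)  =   - 19520852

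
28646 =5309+23337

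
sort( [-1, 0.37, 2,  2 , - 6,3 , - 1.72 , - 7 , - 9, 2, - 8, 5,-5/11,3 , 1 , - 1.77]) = [ - 9,-8, - 7, - 6, - 1.77, - 1.72,-1 ,-5/11 , 0.37, 1,2,  2, 2,3,3,  5]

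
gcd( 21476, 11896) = 4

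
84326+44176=128502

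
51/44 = 51/44 = 1.16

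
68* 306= 20808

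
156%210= 156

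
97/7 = 13 + 6/7 = 13.86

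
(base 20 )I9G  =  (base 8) 16344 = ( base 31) 7li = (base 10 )7396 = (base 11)5614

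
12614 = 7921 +4693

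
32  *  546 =17472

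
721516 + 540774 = 1262290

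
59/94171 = 59/94171=0.00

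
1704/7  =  243  +  3/7=243.43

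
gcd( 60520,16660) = 340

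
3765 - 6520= -2755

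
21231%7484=6263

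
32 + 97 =129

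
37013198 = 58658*631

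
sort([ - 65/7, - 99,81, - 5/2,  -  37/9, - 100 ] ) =[ - 100,- 99,-65/7,- 37/9, - 5/2, 81 ]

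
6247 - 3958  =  2289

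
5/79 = 5/79= 0.06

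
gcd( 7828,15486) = 2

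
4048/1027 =4048/1027 = 3.94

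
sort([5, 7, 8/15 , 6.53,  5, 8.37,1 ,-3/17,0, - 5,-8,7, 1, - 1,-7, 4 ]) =[-8,  -  7, - 5, - 1, - 3/17,  0, 8/15,  1,1,4,5,5,6.53,7,7,8.37]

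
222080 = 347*640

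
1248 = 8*156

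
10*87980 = 879800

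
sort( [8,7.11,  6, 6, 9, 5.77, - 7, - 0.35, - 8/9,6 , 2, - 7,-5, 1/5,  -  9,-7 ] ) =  [ - 9, - 7,- 7, - 7,-5,-8/9, - 0.35,1/5,2, 5.77,6, 6 , 6 , 7.11, 8, 9 ] 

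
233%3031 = 233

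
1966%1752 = 214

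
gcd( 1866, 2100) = 6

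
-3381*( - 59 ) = 199479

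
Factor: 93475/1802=2^ ( - 1) * 5^2*17^( - 1 )*53^(  -  1)*3739^1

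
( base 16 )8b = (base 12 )b7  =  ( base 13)A9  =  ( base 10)139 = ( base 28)4r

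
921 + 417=1338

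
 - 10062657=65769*( - 153 )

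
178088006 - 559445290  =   - 381357284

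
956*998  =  954088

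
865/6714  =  865/6714  =  0.13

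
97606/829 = 97606/829 = 117.74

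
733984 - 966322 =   -  232338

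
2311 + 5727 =8038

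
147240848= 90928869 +56311979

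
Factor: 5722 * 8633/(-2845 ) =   -  2^1*5^( - 1 )*89^1*97^1 *569^ ( - 1)*2861^1= -49398026/2845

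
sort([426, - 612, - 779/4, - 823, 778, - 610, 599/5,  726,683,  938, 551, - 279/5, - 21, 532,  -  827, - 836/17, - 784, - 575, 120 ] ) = [ - 827, - 823,  -  784,-612,  -  610, - 575, - 779/4, - 279/5, - 836/17, - 21, 599/5, 120, 426, 532, 551,683, 726,  778, 938]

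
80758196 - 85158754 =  - 4400558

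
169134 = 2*84567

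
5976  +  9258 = 15234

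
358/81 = 4 + 34/81 = 4.42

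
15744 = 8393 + 7351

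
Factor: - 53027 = -13^1*4079^1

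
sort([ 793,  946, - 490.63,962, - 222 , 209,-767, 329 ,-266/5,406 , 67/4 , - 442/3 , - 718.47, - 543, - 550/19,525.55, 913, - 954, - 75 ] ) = [- 954 ,-767,- 718.47,-543,-490.63,-222, - 442/3, - 75 , - 266/5,-550/19,  67/4,209, 329, 406, 525.55 , 793 , 913, 946,  962 ] 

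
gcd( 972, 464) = 4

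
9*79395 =714555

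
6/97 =6/97 = 0.06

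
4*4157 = 16628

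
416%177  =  62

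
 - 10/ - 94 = 5/47 = 0.11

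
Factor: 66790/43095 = 13358/8619= 2^1*3^( - 1 )*13^ (- 2)*17^( - 1 ) * 6679^1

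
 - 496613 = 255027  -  751640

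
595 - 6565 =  - 5970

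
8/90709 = 8/90709 = 0.00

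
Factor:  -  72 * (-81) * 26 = 151632 =2^4 * 3^6*13^1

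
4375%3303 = 1072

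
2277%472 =389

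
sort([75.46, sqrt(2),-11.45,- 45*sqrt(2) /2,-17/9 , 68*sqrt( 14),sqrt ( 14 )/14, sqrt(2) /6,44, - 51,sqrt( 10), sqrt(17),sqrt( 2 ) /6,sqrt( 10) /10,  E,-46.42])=[ - 51, - 46.42, -45 * sqrt ( 2) /2, - 11.45, - 17/9,sqrt ( 2)/6, sqrt( 2 )/6,sqrt(14)/14,sqrt( 10)/10, sqrt(2), E, sqrt ( 10), sqrt(17),44, 75.46,  68*sqrt( 14) ] 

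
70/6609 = 70/6609=0.01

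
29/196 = 29/196 = 0.15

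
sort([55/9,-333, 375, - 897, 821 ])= [ - 897, - 333, 55/9, 375, 821] 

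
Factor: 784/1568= 1/2 = 2^( - 1)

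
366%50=16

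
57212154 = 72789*786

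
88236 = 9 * 9804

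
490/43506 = 245/21753  =  0.01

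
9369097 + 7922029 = 17291126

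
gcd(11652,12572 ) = 4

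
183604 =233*788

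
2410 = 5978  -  3568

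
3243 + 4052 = 7295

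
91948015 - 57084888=34863127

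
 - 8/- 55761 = 8/55761 =0.00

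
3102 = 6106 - 3004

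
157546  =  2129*74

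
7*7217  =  50519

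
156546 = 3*52182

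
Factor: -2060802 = -2^1*3^4 * 12721^1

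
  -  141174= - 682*207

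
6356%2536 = 1284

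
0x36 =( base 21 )2C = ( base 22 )2a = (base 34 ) 1K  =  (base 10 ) 54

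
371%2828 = 371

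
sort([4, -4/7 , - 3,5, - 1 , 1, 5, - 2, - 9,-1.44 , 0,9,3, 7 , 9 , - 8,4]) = [ - 9, - 8,-3, - 2, - 1.44,-1,- 4/7,0,1, 3,4,  4,5,5 , 7,9, 9]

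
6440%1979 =503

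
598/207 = 26/9 = 2.89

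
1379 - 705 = 674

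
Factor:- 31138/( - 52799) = 2^1*37^(-1)*1427^(  -  1)*15569^1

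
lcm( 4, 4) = 4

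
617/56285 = 617/56285 = 0.01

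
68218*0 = 0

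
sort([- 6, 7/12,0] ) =[ - 6,  0,7/12]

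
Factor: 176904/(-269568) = - 2^(-5)* 3^1*7^1 = - 21/32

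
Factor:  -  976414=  - 2^1*488207^1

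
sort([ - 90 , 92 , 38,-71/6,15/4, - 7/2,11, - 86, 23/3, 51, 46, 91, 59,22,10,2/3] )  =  [ - 90, - 86, -71/6,-7/2,  2/3,15/4,23/3,10,11,22,38,46,51,59, 91,92]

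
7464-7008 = 456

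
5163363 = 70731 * 73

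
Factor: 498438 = 2^1 * 3^2*27691^1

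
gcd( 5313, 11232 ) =3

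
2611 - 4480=- 1869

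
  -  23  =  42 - 65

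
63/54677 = 9/7811 = 0.00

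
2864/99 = 28 + 92/99 = 28.93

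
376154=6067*62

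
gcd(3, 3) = 3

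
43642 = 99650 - 56008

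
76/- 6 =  - 38/3 = - 12.67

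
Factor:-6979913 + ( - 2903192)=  - 9883105 = - 5^1*73^1*27077^1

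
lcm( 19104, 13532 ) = 324768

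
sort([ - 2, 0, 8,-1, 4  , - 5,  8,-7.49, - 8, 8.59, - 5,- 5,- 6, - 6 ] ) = [- 8, - 7.49, - 6 , - 6, - 5, -5 , - 5, - 2,-1, 0, 4,8,8, 8.59 ] 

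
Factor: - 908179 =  - 908179^1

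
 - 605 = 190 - 795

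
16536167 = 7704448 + 8831719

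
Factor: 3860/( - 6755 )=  - 4/7= - 2^2*7^( - 1)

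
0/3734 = 0= 0.00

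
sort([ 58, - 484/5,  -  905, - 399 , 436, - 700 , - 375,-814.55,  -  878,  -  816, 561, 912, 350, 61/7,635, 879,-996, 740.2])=[  -  996, - 905, - 878, - 816,-814.55, - 700, - 399,  -  375, - 484/5, 61/7, 58, 350, 436, 561,635, 740.2 , 879, 912]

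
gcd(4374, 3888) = 486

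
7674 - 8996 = - 1322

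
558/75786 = 93/12631 =0.01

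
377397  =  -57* (-6621)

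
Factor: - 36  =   - 2^2*3^2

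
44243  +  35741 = 79984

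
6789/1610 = 6789/1610 = 4.22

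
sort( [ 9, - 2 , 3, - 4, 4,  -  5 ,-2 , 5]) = [-5 ,-4, - 2,-2, 3, 4,5, 9 ]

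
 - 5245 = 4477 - 9722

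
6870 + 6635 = 13505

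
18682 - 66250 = -47568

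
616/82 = 308/41 = 7.51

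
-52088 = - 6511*8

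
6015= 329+5686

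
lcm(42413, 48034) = 3986822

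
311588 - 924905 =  - 613317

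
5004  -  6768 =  - 1764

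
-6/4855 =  - 6/4855 = - 0.00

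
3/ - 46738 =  - 1 + 46735/46738= -0.00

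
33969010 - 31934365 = 2034645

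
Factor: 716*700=2^4 * 5^2*7^1*179^1 = 501200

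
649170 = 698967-49797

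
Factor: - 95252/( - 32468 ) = 8117^( - 1 )*23813^1 = 23813/8117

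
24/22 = 1  +  1/11  =  1.09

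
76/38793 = 76/38793 = 0.00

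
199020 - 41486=157534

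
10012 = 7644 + 2368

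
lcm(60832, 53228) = 425824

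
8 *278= 2224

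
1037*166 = 172142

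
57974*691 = 40060034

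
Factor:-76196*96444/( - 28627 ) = 7348647024/28627=2^4 *3^3 * 19^1 * 43^1*47^1 * 443^1* 28627^( - 1)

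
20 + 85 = 105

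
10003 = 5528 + 4475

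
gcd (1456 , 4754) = 2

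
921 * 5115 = 4710915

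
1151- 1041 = 110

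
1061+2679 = 3740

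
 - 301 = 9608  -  9909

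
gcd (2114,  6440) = 14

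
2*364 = 728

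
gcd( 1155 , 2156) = 77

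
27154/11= 27154/11 = 2468.55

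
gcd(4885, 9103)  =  1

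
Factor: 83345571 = 3^3 * 19^1*37^1*4391^1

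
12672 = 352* 36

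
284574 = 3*94858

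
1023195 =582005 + 441190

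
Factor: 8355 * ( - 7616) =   -  63631680 =-2^6*3^1 * 5^1*7^1*17^1 * 557^1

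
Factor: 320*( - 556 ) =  - 2^8*5^1*139^1 = - 177920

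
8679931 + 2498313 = 11178244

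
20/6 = 10/3 = 3.33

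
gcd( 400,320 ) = 80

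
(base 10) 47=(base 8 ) 57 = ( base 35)1C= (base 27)1K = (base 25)1M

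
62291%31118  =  55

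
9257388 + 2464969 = 11722357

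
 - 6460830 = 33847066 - 40307896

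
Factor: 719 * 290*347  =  72352970= 2^1*5^1*29^1*347^1 * 719^1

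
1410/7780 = 141/778= 0.18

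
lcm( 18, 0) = 0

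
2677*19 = 50863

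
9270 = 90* 103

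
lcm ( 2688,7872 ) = 110208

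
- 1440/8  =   - 180 =- 180.00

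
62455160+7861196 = 70316356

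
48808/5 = 9761 + 3/5= 9761.60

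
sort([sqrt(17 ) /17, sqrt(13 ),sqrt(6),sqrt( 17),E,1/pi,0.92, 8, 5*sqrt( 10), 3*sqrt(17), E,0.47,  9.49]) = [sqrt( 17) /17, 1/pi,  0.47, 0.92,sqrt(6 ),E,E,sqrt( 13 ),sqrt(17 ),8, 9.49, 3 * sqrt( 17 ),5*sqrt ( 10 )]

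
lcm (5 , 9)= 45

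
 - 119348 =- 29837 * 4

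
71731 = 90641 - 18910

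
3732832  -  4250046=- 517214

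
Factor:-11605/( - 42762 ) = 2^ ( - 1) * 3^(  -  1)*5^1 * 11^1*211^1*7127^( -1)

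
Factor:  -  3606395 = -5^1*13^1*113^1*491^1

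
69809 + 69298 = 139107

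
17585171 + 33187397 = 50772568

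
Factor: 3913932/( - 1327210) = - 1956966/663605 = - 2^1*3^1*5^( - 1) * 11^1 * 149^1*199^1*132721^(-1 ) 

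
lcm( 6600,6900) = 151800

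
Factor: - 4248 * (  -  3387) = 2^3*3^3*59^1*1129^1 = 14387976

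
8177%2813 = 2551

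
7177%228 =109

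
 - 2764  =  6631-9395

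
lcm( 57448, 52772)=4538392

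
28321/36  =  28321/36=786.69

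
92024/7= 13146  +  2/7 = 13146.29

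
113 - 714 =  - 601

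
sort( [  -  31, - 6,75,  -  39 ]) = [-39, - 31, - 6,75]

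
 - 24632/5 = - 4927 + 3/5 = - 4926.40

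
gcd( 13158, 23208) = 6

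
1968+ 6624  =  8592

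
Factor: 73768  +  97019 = 3^1*56929^1 = 170787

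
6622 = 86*77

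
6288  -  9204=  - 2916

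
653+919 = 1572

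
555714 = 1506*369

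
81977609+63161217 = 145138826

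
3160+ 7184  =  10344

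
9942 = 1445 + 8497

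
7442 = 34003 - 26561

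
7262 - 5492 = 1770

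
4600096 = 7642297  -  3042201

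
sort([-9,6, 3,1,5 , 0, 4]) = [ - 9,  0, 1, 3,4,5,6 ]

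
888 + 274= 1162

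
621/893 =621/893 = 0.70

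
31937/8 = 31937/8   =  3992.12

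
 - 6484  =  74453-80937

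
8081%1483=666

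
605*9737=5890885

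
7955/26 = 7955/26  =  305.96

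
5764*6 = 34584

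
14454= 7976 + 6478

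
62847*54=3393738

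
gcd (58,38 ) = 2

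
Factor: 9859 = 9859^1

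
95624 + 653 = 96277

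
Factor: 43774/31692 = 21887/15846  =  2^( - 1 )*3^ (- 1)*19^(-1)*43^1*139^( - 1)*509^1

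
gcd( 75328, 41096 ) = 88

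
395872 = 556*712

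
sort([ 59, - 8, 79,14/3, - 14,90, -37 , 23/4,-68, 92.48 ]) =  [  -  68,  -  37, - 14, - 8, 14/3,  23/4,59,79,90,92.48]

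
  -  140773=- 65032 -75741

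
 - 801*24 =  - 19224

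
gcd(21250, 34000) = 4250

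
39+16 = 55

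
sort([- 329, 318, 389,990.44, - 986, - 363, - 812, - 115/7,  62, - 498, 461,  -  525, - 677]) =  [ - 986,-812, - 677,  -  525, - 498,  -  363, - 329, - 115/7 , 62, 318, 389,461,  990.44]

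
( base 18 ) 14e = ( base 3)120012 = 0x19A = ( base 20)10A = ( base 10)410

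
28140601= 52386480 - 24245879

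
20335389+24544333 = 44879722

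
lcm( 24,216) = 216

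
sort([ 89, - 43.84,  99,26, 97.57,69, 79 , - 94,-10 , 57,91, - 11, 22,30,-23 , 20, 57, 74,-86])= [-94,-86, - 43.84, - 23, - 11,-10 , 20,  22, 26, 30, 57, 57, 69,74, 79,89,91,97.57, 99 ] 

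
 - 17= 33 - 50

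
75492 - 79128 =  - 3636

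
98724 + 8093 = 106817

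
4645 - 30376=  - 25731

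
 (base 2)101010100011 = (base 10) 2723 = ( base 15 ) C18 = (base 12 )16ab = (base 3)10201212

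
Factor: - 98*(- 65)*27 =171990=2^1*3^3 *5^1*7^2* 13^1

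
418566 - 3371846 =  -2953280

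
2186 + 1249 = 3435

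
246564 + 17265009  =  17511573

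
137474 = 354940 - 217466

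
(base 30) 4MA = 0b1000010101110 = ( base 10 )4270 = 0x10AE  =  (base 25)6kk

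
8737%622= 29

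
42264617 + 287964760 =330229377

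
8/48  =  1/6 = 0.17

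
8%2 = 0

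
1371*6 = 8226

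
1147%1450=1147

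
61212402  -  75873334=-14660932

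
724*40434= 29274216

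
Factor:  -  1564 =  - 2^2 * 17^1 * 23^1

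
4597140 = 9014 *510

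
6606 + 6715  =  13321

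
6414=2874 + 3540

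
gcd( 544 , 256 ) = 32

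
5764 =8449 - 2685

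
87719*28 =2456132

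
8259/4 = 2064 + 3/4 = 2064.75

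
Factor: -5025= - 3^1*5^2 * 67^1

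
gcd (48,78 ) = 6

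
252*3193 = 804636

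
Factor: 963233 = 109^1*8837^1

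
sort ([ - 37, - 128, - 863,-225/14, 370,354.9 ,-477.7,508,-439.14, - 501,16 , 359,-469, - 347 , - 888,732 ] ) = [ - 888, - 863, - 501, - 477.7,  -  469 , - 439.14, - 347, - 128, - 37, - 225/14, 16, 354.9,359,370,508,732]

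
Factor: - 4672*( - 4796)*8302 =186022183424 = 2^9*7^1*11^1*73^1*109^1*593^1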